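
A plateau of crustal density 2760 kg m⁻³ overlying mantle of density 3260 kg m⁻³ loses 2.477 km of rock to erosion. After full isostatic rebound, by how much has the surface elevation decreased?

0.38 km

Rebound u = e ρ_c/ρ_m = 2.477 km × 2760/3260 = 2.097 km.
Net surface drop = e − u = 2.477 km − 2.097 km = e (ρ_m − ρ_c)/ρ_m = 0.38 km.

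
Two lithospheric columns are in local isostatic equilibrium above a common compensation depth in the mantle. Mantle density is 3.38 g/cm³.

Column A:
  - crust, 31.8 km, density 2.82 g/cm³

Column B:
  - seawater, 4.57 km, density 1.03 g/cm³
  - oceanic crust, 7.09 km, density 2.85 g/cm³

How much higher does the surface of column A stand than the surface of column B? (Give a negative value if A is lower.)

For any compensation level in the mantle, the mantle terms cancel and isostasy reduces to e = (Σt_A − Σt_B) − (Σ(ρt)_A − Σ(ρt)_B) / ρ_m.
Σt_A = 31.8 km; Σt_B = 11.66 km; Σ(ρt)_A = 89.676; Σ(ρt)_B = 24.9136 (in km·g/cm³).
e = (31.8 − 11.66) − (89.676 − 24.9136) / 3.38 = 0.98 km.

0.98 km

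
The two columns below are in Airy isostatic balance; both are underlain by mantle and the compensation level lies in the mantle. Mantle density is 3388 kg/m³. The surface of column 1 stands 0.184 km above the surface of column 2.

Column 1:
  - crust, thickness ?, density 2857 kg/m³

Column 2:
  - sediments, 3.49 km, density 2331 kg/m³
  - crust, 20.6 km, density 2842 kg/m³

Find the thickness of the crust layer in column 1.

29.3 km

Take the compensation level at the base of the deeper column (depth z_c below the surface of column 1) and equate Σ ρ_i t_i down to z_c; mantle fills any gap and the z_c terms cancel.
Column 1: x×2857 + (z_c − 0 − x)×3388
Column 2: 0.184×0 + 3.49×2331 + 20.6×2842 + (z_c − 0.184 − 24.09)×3388
The z_c×3388 term appears on both sides and cancels. Collect the known terms of each column as K = Σ(ρt)_known − 3388 × (depth of known layers): K_1 = 0 − 3388×0 = 0; K_2 = 66680.39 − 3388×(0.184 + 24.09) = −15559.922.
Balance: K_1 − x×(3388 − 2857) = K_2, so x = (K_1 − K_2)/(3388 − 2857) = 15559.9/531 = 29.3 km.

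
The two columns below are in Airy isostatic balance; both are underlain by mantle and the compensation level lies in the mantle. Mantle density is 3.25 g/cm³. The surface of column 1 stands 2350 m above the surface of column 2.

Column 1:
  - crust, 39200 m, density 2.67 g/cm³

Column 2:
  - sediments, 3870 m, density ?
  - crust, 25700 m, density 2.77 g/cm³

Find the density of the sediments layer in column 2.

Take the compensation level at the base of the deeper column (depth z_c below the surface of column 1) and equate Σ ρ_i t_i down to z_c; mantle fills any gap and the z_c terms cancel.
Column 1: 39200×2.67 + (z_c − 39200)×3.25
Column 2: 2350×0 + 3870×ρ + 25700×2.77 + (z_c − 2350 − 29570)×3.25
The z_c×3.25 term appears on both sides and cancels. Collect the known terms of each column as K = Σ(ρt)_known − 3.25 × (depth of known layers): K_1 = 104664 − 3.25×39200 = −22736; K_2 = 71189 − 3.25×(2350 + 29570) = −32551.
Balance: K_1 = K_2 + 3870×ρ, so ρ = (K_1 − K_2)/3870 = 9815/3870 = 2.54 g/cm³.

2.54 g/cm³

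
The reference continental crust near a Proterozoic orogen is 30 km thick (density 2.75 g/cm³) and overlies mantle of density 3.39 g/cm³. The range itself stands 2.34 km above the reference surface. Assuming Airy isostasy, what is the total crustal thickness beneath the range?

42.4 km

Root depth r = h ρ_c / (ρ_m − ρ_c) = 2.34 km × 2.75 / 0.64 = 10.05 km.
Total thickness = T + h + r = 30 km + 2.34 km + 10.05 km = 42.4 km.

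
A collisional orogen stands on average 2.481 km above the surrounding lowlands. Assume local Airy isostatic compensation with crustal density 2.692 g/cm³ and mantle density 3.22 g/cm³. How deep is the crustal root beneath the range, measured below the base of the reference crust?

Isostatic balance requires: the weight of the topography is balanced by the buoyancy of the root, ρ_c h = (ρ_m − ρ_c) r.
r = h · ρ_c / (ρ_m − ρ_c) = 2.481 km × 2.692 / (3.22 − 2.692) = 12.6 km.

12.6 km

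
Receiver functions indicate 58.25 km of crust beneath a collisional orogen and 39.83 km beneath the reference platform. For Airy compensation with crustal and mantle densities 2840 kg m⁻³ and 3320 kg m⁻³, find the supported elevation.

2.66 km

Excess crust Δ = 58.25 km − 39.83 km = 18.42 km, split between elevation h and root r with h + r = Δ.
Airy balance ρ_c h = (ρ_m − ρ_c) r gives r = h ρ_c/(ρ_m − ρ_c), so h (1 + ρ_c/(ρ_m − ρ_c)) = Δ, i.e. h = Δ (ρ_m − ρ_c)/ρ_m.
h = 18.42 km × 480/3320 = 2.66 km.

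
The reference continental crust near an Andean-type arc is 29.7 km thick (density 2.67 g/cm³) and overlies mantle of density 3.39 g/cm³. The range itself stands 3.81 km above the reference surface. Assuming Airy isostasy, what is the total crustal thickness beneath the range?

47.6 km

Root depth r = h ρ_c / (ρ_m − ρ_c) = 3.81 km × 2.67 / 0.72 = 14.13 km.
Total thickness = T + h + r = 29.7 km + 3.81 km + 14.13 km = 47.6 km.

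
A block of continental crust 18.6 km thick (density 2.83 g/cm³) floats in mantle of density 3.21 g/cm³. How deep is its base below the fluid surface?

Draft d = t ρ_obj/ρ_fluid = 18.6 km × 2.83/3.21 = 16.4 km.

16.4 km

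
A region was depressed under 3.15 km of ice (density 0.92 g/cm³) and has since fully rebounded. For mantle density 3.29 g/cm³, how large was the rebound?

Removing the load lets mantle flow back in; uplift u satisfies ρ_ice t = ρ_m u.
u = t ρ_ice/ρ_m = 3.15 km × 0.92/3.29 = 0.881 km.

0.881 km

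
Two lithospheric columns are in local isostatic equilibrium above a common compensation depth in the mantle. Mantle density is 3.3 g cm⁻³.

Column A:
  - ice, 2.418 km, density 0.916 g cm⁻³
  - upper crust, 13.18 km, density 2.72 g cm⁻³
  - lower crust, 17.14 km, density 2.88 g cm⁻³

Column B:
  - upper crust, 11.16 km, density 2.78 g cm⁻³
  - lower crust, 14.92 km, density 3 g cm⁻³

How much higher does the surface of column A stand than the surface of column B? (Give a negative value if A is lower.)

3.13 km

For any compensation level in the mantle, the mantle terms cancel and isostasy reduces to e = (Σt_A − Σt_B) − (Σ(ρt)_A − Σ(ρt)_B) / ρ_m.
Σt_A = 32.738 km; Σt_B = 26.08 km; Σ(ρt)_A = 87.427688; Σ(ρt)_B = 75.7848 (in km·g cm⁻³).
e = (32.738 − 26.08) − (87.427688 − 75.7848) / 3.3 = 3.13 km.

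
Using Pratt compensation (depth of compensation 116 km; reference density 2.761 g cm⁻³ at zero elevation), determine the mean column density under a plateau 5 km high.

2.65 g cm⁻³

Pratt balance: ρ_ref D = ρ (D + h).
ρ = ρ_ref D/(D + h) = 2.761 × 116 km/(116 km + 5 km) = 2.65 g cm⁻³.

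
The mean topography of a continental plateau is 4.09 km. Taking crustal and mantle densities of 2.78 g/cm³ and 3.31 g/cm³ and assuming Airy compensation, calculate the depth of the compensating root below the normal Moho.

21.5 km

For local isostatic compensation: the weight of the topography is balanced by the buoyancy of the root, ρ_c h = (ρ_m − ρ_c) r.
r = h · ρ_c / (ρ_m − ρ_c) = 4.09 km × 2.78 / (3.31 − 2.78) = 21.5 km.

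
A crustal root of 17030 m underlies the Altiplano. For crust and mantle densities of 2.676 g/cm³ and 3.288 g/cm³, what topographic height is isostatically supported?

3890 m

Equating mass per unit area of the two columns: ρ_c h = (ρ_m − ρ_c) r.
h = r (ρ_m − ρ_c) / ρ_c = 17030 m × (3.288 − 2.676) / 2.676 = 3890 m.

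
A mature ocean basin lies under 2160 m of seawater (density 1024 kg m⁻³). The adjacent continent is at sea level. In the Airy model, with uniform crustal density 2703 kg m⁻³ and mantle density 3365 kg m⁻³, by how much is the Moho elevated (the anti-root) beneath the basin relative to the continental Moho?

5480 m

By Archimedes' principle applied to the lithosphere: replacing crust with seawater at the top is compensated by replacing crust with mantle at the base: d (ρ_c − ρ_w) = a (ρ_m − ρ_c).
a = d (ρ_c − ρ_w)/(ρ_m − ρ_c) = 2160 m × 1679/662 = 5480 m.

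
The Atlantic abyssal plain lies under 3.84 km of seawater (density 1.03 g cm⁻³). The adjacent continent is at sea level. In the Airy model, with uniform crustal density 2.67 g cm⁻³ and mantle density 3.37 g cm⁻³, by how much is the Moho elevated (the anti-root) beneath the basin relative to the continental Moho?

For local isostatic compensation: replacing crust with seawater at the top is compensated by replacing crust with mantle at the base: d (ρ_c − ρ_w) = a (ρ_m − ρ_c).
a = d (ρ_c − ρ_w)/(ρ_m − ρ_c) = 3.84 km × 1.64/0.7 = 9 km.

9 km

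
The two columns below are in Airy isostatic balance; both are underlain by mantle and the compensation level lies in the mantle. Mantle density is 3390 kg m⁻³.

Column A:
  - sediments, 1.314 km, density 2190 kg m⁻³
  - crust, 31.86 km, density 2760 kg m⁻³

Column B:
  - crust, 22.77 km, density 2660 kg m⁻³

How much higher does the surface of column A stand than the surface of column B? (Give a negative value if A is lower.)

1.48 km

For any compensation level in the mantle, the mantle terms cancel and isostasy reduces to e = (Σt_A − Σt_B) − (Σ(ρt)_A − Σ(ρt)_B) / ρ_m.
Σt_A = 33.174 km; Σt_B = 22.77 km; Σ(ρt)_A = 90811.26; Σ(ρt)_B = 60568.2 (in km·kg m⁻³).
e = (33.174 − 22.77) − (90811.26 − 60568.2) / 3390 = 1.48 km.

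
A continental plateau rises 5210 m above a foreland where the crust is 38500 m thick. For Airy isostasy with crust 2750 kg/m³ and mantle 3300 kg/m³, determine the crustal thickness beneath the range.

69800 m

Root depth r = h ρ_c / (ρ_m − ρ_c) = 5210 m × 2750 / 550 = 26050 m.
Total thickness = T + h + r = 38500 m + 5210 m + 26050 m = 69800 m.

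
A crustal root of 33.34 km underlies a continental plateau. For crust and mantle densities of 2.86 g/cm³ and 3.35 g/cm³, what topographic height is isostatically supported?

5.71 km

In Airy isostatic equilibrium: ρ_c h = (ρ_m − ρ_c) r.
h = r (ρ_m − ρ_c) / ρ_c = 33.34 km × (3.35 − 2.86) / 2.86 = 5.71 km.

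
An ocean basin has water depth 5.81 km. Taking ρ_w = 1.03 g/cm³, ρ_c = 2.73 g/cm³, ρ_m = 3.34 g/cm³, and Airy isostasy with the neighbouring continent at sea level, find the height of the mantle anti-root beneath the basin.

Balancing pressure at the compensation depth: replacing crust with seawater at the top is compensated by replacing crust with mantle at the base: d (ρ_c − ρ_w) = a (ρ_m − ρ_c).
a = d (ρ_c − ρ_w)/(ρ_m − ρ_c) = 5.81 km × 1.7/0.61 = 16.2 km.

16.2 km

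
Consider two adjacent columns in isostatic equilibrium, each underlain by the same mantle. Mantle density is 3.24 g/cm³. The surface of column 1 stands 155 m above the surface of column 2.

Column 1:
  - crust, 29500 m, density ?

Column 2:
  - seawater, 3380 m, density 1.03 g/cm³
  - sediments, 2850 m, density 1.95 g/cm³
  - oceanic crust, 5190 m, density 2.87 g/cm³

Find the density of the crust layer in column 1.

2.78 g/cm³

Take the compensation level at the base of the deeper column (depth z_c below the surface of column 1) and equate Σ ρ_i t_i down to z_c; mantle fills any gap and the z_c terms cancel.
Column 1: 29500×ρ + (z_c − 29500)×3.24
Column 2: 155×0 + 3380×1.03 + 2850×1.95 + 5190×2.87 + (z_c − 155 − 11420)×3.24
The z_c×3.24 term appears on both sides and cancels. Collect the known terms of each column as K = Σ(ρt)_known − 3.24 × (depth of known layers): K_1 = 0 − 3.24×29500 = −95580; K_2 = 23934.2 − 3.24×(155 + 11420) = −13568.8.
Balance: K_1 + 29500×ρ = K_2, so ρ = (K_2 − K_1)/29500 = 82011.2/29500 = 2.78 g/cm³.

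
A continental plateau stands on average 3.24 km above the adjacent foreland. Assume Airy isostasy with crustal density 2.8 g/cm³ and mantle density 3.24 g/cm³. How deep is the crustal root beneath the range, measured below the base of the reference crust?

20.6 km

By Archimedes' principle applied to the lithosphere: the weight of the topography is balanced by the buoyancy of the root, ρ_c h = (ρ_m − ρ_c) r.
r = h · ρ_c / (ρ_m − ρ_c) = 3.24 km × 2.8 / (3.24 − 2.8) = 20.6 km.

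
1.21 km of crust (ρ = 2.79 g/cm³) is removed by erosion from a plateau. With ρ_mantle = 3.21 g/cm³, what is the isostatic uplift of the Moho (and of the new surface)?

Unloading: uplift u = e ρ_c/ρ_m = 1.21 km × 2.79/3.21 = 1.05 km.

1.05 km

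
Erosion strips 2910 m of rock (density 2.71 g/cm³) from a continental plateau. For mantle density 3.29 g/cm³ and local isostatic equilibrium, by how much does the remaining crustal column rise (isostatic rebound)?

Unloading: uplift u = e ρ_c/ρ_m = 2910 m × 2.71/3.29 = 2400 m.

2400 m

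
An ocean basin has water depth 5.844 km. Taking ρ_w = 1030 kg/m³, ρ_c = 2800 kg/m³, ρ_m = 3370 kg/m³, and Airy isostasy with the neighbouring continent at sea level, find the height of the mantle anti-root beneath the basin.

18.1 km

For local isostatic compensation: replacing crust with seawater at the top is compensated by replacing crust with mantle at the base: d (ρ_c − ρ_w) = a (ρ_m − ρ_c).
a = d (ρ_c − ρ_w)/(ρ_m − ρ_c) = 5.844 km × 1770/570 = 18.1 km.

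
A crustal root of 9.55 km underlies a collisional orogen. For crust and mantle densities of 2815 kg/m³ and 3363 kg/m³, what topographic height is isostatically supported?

Balancing pressure at the compensation depth: ρ_c h = (ρ_m − ρ_c) r.
h = r (ρ_m − ρ_c) / ρ_c = 9.55 km × (3363 − 2815) / 2815 = 1.86 km.

1.86 km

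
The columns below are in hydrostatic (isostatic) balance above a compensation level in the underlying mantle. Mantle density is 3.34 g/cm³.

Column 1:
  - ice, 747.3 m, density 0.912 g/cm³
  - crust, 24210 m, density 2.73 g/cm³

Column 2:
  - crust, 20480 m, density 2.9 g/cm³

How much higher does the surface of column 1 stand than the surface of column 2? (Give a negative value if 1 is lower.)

For any compensation level in the mantle, the mantle terms cancel and isostasy reduces to e = (Σt_1 − Σt_2) − (Σ(ρt)_1 − Σ(ρt)_2) / ρ_m.
Σt_1 = 24957.3 m; Σt_2 = 20480 m; Σ(ρt)_1 = 66774.8376; Σ(ρt)_2 = 59392 (in m·g/cm³).
e = (24957.3 − 20480) − (66774.8376 − 59392) / 3.34 = 2270 m.

2270 m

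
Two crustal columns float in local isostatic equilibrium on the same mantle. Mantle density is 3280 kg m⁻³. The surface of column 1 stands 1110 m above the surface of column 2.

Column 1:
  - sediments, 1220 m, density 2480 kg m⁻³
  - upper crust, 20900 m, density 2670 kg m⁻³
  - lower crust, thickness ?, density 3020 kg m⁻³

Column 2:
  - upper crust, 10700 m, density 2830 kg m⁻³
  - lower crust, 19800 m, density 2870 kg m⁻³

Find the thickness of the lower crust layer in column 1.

11000 m

Take the compensation level at the base of the deeper column (depth z_c below the surface of column 1) and equate Σ ρ_i t_i down to z_c; mantle fills any gap and the z_c terms cancel.
Column 1: 1220×2480 + 20900×2670 + x×3020 + (z_c − 22120 − x)×3280
Column 2: 1110×0 + 10700×2830 + 19800×2870 + (z_c − 1110 − 30500)×3280
The z_c×3280 term appears on both sides and cancels. Collect the known terms of each column as K = Σ(ρt)_known − 3280 × (depth of known layers): K_1 = 58828600 − 3280×22120 = −13725000; K_2 = 87107000 − 3280×(1110 + 30500) = −16573800.
Balance: K_1 − x×(3280 − 3020) = K_2, so x = (K_1 − K_2)/(3280 − 3020) = 2848800/260 = 11000 m.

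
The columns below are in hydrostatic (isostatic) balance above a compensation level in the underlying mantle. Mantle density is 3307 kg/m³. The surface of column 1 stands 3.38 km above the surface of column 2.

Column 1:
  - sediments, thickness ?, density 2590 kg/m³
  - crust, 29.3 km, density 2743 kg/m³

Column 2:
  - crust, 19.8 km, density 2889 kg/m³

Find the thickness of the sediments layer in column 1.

Take the compensation level at the base of the deeper column (depth z_c below the surface of column 1) and equate Σ ρ_i t_i down to z_c; mantle fills any gap and the z_c terms cancel.
Column 1: x×2590 + 29.3×2743 + (z_c − 29.3 − x)×3307
Column 2: 3.38×0 + 19.8×2889 + (z_c − 3.38 − 19.8)×3307
The z_c×3307 term appears on both sides and cancels. Collect the known terms of each column as K = Σ(ρt)_known − 3307 × (depth of known layers): K_1 = 80369.9 − 3307×29.3 = −16525.2; K_2 = 57202.2 − 3307×(3.38 + 19.8) = −19454.06.
Balance: K_1 − x×(3307 − 2590) = K_2, so x = (K_1 − K_2)/(3307 − 2590) = 2928.86/717 = 4.08 km.

4.08 km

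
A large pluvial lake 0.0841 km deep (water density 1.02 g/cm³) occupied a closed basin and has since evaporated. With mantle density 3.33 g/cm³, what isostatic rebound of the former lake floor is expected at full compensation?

0.0258 km

u = d ρ_w/ρ_m = 0.0841 km × 1.02/3.33 = 0.0258 km.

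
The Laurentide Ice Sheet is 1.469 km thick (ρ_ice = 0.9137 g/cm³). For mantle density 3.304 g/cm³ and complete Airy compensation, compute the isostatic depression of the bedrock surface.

By Archimedes' principle applied to the lithosphere: the ice load ρ_ice t is balanced by mantle displaced below, ρ_m s.
s = t ρ_ice / ρ_m = 1.469 km × 0.9137/3.304 = 0.406 km.

0.406 km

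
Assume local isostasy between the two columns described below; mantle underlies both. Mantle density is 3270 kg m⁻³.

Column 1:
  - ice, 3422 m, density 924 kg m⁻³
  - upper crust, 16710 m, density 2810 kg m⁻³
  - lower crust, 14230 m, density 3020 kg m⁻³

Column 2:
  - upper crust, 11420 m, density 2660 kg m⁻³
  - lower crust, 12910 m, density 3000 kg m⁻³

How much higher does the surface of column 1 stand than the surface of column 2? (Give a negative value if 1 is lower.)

For any compensation level in the mantle, the mantle terms cancel and isostasy reduces to e = (Σt_1 − Σt_2) − (Σ(ρt)_1 − Σ(ρt)_2) / ρ_m.
Σt_1 = 34362 m; Σt_2 = 24330 m; Σ(ρt)_1 = 93091628; Σ(ρt)_2 = 69107200 (in m·kg m⁻³).
e = (34362 − 24330) − (93091628 − 69107200) / 3270 = 2700 m.

2700 m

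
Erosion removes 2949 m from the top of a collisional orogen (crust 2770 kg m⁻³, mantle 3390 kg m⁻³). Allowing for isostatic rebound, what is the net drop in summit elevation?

539 m

Rebound u = e ρ_c/ρ_m = 2949 m × 2770/3390 = 2410 m.
Net surface drop = e − u = 2949 m − 2410 m = e (ρ_m − ρ_c)/ρ_m = 539 m.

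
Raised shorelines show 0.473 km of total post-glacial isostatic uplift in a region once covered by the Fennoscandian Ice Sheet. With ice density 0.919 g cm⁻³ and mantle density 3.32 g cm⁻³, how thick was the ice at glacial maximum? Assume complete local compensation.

1.71 km

u = t ρ_ice/ρ_m → t = u ρ_m/ρ_ice = 0.473 km × 3.32/0.919 = 1.71 km.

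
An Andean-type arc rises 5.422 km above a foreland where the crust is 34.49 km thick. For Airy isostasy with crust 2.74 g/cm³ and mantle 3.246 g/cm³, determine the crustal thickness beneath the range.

Root depth r = h ρ_c / (ρ_m − ρ_c) = 5.422 km × 2.74 / 0.506 = 29.36 km.
Total thickness = T + h + r = 34.49 km + 5.422 km + 29.36 km = 69.3 km.

69.3 km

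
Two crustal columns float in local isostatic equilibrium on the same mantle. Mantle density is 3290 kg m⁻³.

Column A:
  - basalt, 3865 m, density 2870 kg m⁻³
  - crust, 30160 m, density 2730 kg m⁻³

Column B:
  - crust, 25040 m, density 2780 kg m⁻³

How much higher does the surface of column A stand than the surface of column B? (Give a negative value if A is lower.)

For any compensation level in the mantle, the mantle terms cancel and isostasy reduces to e = (Σt_A − Σt_B) − (Σ(ρt)_A − Σ(ρt)_B) / ρ_m.
Σt_A = 34025 m; Σt_B = 25040 m; Σ(ρt)_A = 93429350; Σ(ρt)_B = 69611200 (in m·kg m⁻³).
e = (34025 − 25040) − (93429350 − 69611200) / 3290 = 1750 m.

1750 m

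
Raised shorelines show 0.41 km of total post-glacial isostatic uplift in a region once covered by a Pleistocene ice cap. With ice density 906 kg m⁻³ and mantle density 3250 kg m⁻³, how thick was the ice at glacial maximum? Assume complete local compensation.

1.47 km

u = t ρ_ice/ρ_m → t = u ρ_m/ρ_ice = 0.41 km × 3250/906 = 1.47 km.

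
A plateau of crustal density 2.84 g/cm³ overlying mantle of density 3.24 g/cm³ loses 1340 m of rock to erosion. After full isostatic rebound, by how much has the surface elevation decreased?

165 m

Rebound u = e ρ_c/ρ_m = 1340 m × 2.84/3.24 = 1175 m.
Net surface drop = e − u = 1340 m − 1175 m = e (ρ_m − ρ_c)/ρ_m = 165 m.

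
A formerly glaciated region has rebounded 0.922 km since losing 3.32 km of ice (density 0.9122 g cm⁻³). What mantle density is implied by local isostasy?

ρ_m = ρ_ice t / u = 0.9122 × 3.32 km/0.922 km = 3.28 g cm⁻³.

3.28 g cm⁻³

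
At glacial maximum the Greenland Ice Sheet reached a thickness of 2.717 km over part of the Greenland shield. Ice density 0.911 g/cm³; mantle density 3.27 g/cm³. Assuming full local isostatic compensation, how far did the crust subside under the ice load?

Equating mass per unit area of the two columns: the ice load ρ_ice t is balanced by mantle displaced below, ρ_m s.
s = t ρ_ice / ρ_m = 2.717 km × 0.911/3.27 = 0.757 km.

0.757 km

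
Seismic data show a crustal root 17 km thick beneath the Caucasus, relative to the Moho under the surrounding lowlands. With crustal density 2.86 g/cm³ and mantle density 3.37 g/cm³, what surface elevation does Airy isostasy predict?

3.03 km

For local isostatic compensation: ρ_c h = (ρ_m − ρ_c) r.
h = r (ρ_m − ρ_c) / ρ_c = 17 km × (3.37 − 2.86) / 2.86 = 3.03 km.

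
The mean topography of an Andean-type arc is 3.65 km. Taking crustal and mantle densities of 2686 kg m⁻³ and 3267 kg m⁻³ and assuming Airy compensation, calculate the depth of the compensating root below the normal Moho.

For local isostatic compensation: the weight of the topography is balanced by the buoyancy of the root, ρ_c h = (ρ_m − ρ_c) r.
r = h · ρ_c / (ρ_m − ρ_c) = 3.65 km × 2686 / (3267 − 2686) = 16.9 km.

16.9 km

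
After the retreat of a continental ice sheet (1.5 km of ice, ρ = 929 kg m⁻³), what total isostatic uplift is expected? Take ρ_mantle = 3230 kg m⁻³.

0.431 km

Removing the load lets mantle flow back in; uplift u satisfies ρ_ice t = ρ_m u.
u = t ρ_ice/ρ_m = 1.5 km × 929/3230 = 0.431 km.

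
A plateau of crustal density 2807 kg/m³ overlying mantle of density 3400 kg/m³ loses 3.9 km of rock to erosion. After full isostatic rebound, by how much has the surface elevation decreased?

Rebound u = e ρ_c/ρ_m = 3.9 km × 2807/3400 = 3.22 km.
Net surface drop = e − u = 3.9 km − 3.22 km = e (ρ_m − ρ_c)/ρ_m = 0.68 km.

0.68 km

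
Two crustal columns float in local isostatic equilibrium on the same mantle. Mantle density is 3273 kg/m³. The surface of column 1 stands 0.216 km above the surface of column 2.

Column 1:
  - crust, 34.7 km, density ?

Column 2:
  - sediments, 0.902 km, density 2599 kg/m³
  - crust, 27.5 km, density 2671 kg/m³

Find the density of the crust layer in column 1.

Take the compensation level at the base of the deeper column (depth z_c below the surface of column 1) and equate Σ ρ_i t_i down to z_c; mantle fills any gap and the z_c terms cancel.
Column 1: 34.7×ρ + (z_c − 34.7)×3273
Column 2: 0.216×0 + 0.902×2599 + 27.5×2671 + (z_c − 0.216 − 28.402)×3273
The z_c×3273 term appears on both sides and cancels. Collect the known terms of each column as K = Σ(ρt)_known − 3273 × (depth of known layers): K_1 = 0 − 3273×34.7 = −113573.1; K_2 = 75796.798 − 3273×(0.216 + 28.402) = −17869.916.
Balance: K_1 + 34.7×ρ = K_2, so ρ = (K_2 − K_1)/34.7 = 95703.2/34.7 = 2760 kg/m³.

2760 kg/m³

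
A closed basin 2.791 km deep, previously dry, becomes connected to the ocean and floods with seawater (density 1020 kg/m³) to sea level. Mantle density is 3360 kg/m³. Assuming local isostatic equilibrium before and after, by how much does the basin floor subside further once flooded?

1.22 km

After flooding the water column is d + s deep. Its weight must equal the weight of mantle displaced by the extra subsidence s: (d + s) ρ_w = s ρ_m.
s = d ρ_w / (ρ_m − ρ_w) = 2.791 km × 1020/(3360 − 1020) = 1.22 km.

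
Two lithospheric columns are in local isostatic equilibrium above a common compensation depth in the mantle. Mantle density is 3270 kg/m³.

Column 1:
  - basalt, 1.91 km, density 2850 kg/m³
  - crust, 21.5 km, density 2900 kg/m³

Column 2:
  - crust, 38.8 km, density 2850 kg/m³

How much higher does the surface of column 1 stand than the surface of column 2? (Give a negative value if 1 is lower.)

For any compensation level in the mantle, the mantle terms cancel and isostasy reduces to e = (Σt_1 − Σt_2) − (Σ(ρt)_1 − Σ(ρt)_2) / ρ_m.
Σt_1 = 23.41 km; Σt_2 = 38.8 km; Σ(ρt)_1 = 67793.5; Σ(ρt)_2 = 110580 (in km·kg/m³).
e = (23.41 − 38.8) − (67793.5 − 110580) / 3270 = −2.31 km.

−2.31 km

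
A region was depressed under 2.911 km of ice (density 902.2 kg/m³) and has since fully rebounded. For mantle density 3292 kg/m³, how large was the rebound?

0.798 km

Removing the load lets mantle flow back in; uplift u satisfies ρ_ice t = ρ_m u.
u = t ρ_ice/ρ_m = 2.911 km × 902.2/3292 = 0.798 km.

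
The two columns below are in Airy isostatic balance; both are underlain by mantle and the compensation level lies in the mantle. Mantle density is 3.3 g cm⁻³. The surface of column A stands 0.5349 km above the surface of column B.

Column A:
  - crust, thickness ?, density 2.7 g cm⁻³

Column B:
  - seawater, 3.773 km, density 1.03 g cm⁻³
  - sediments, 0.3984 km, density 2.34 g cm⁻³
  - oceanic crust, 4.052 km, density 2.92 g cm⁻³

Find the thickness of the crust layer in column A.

20.4 km

Take the compensation level at the base of the deeper column (depth z_c below the surface of column A) and equate Σ ρ_i t_i down to z_c; mantle fills any gap and the z_c terms cancel.
Column A: x×2.7 + (z_c − 0 − x)×3.3
Column B: 0.5349×0 + 3.773×1.03 + 0.3984×2.34 + 4.052×2.92 + (z_c − 0.5349 − 8.2234)×3.3
The z_c×3.3 term appears on both sides and cancels. Collect the known terms of each column as K = Σ(ρt)_known − 3.3 × (depth of known layers): K_A = 0 − 3.3×0 = 0; K_B = 16.650286 − 3.3×(0.5349 + 8.2234) = −12.252104.
Balance: K_A − x×(3.3 − 2.7) = K_B, so x = (K_A − K_B)/(3.3 − 2.7) = 12.2521/0.6 = 20.4 km.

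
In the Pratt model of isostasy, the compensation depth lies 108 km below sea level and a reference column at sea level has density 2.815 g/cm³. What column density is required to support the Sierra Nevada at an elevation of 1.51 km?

Pratt balance: ρ_ref D = ρ (D + h).
ρ = ρ_ref D/(D + h) = 2.815 × 108 km/(108 km + 1.51 km) = 2.78 g/cm³.

2.78 g/cm³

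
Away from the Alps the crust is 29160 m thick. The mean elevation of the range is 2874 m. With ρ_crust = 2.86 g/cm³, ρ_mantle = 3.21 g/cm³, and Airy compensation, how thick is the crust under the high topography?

55500 m

Root depth r = h ρ_c / (ρ_m − ρ_c) = 2874 m × 2.86 / 0.35 = 23480 m.
Total thickness = T + h + r = 29160 m + 2874 m + 23480 m = 55500 m.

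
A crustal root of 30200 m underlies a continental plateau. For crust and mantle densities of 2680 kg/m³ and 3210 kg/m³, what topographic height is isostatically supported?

For local isostatic compensation: ρ_c h = (ρ_m − ρ_c) r.
h = r (ρ_m − ρ_c) / ρ_c = 30200 m × (3210 − 2680) / 2680 = 5970 m.

5970 m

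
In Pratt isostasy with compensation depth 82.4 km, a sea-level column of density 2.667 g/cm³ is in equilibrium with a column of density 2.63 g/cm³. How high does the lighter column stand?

ρ_ref D = ρ (D + h) → h = D (ρ_ref − ρ)/ρ.
h = 82.4 km × (2.667 − 2.63)/2.63 = 1.16 km.

1.16 km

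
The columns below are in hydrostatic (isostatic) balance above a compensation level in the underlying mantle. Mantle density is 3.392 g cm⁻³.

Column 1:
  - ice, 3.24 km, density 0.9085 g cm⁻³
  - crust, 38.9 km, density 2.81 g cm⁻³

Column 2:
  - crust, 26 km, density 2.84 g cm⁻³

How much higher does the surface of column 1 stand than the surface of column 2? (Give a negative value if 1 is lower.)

4.82 km

For any compensation level in the mantle, the mantle terms cancel and isostasy reduces to e = (Σt_1 − Σt_2) − (Σ(ρt)_1 − Σ(ρt)_2) / ρ_m.
Σt_1 = 42.14 km; Σt_2 = 26 km; Σ(ρt)_1 = 112.25254; Σ(ρt)_2 = 73.84 (in km·g cm⁻³).
e = (42.14 − 26) − (112.25254 − 73.84) / 3.392 = 4.82 km.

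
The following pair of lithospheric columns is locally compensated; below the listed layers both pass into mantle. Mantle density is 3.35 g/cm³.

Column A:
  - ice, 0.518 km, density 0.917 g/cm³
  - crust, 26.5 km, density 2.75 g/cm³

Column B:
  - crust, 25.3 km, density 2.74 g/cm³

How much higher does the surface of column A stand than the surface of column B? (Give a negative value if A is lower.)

0.516 km

For any compensation level in the mantle, the mantle terms cancel and isostasy reduces to e = (Σt_A − Σt_B) − (Σ(ρt)_A − Σ(ρt)_B) / ρ_m.
Σt_A = 27.018 km; Σt_B = 25.3 km; Σ(ρt)_A = 73.350006; Σ(ρt)_B = 69.322 (in km·g/cm³).
e = (27.018 − 25.3) − (73.350006 − 69.322) / 3.35 = 0.516 km.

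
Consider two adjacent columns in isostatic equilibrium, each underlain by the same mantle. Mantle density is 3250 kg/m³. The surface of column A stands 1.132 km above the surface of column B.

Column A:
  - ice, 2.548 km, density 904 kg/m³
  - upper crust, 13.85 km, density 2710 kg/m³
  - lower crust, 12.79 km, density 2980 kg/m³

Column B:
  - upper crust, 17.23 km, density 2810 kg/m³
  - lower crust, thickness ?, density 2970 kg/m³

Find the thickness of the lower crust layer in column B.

Take the compensation level at the base of the deeper column (depth z_c below the surface of column A) and equate Σ ρ_i t_i down to z_c; mantle fills any gap and the z_c terms cancel.
Column A: 2.548×904 + 13.85×2710 + 12.79×2980 + (z_c − 29.188)×3250
Column B: 1.132×0 + 17.23×2810 + x×2970 + (z_c − 1.132 − 17.23 − x)×3250
The z_c×3250 term appears on both sides and cancels. Collect the known terms of each column as K = Σ(ρt)_known − 3250 × (depth of known layers): K_A = 77951.092 − 3250×29.188 = −16909.908; K_B = 48416.3 − 3250×(1.132 + 17.23) = −11260.2.
Balance: K_A = K_B − x×(3250 − 2970), so x = (K_B − K_A)/(3250 − 2970) = 5649.71/280 = 20.2 km.

20.2 km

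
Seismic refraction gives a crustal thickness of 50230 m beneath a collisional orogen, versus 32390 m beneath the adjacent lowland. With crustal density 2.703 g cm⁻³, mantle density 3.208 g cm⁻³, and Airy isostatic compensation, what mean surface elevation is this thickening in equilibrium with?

Excess crust Δ = 50230 m − 32390 m = 17840 m, split between elevation h and root r with h + r = Δ.
Airy balance ρ_c h = (ρ_m − ρ_c) r gives r = h ρ_c/(ρ_m − ρ_c), so h (1 + ρ_c/(ρ_m − ρ_c)) = Δ, i.e. h = Δ (ρ_m − ρ_c)/ρ_m.
h = 17840 m × 0.505/3.208 = 2810 m.

2810 m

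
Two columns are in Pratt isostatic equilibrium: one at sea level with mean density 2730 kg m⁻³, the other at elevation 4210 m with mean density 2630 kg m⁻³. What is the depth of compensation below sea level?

ρ_ref D = ρ (D + h) → D (ρ_ref − ρ) = ρ h.
D = ρ h/(ρ_ref − ρ) = 2630 × 4210 m/(2730 − 2630) = 111000 m.

111000 m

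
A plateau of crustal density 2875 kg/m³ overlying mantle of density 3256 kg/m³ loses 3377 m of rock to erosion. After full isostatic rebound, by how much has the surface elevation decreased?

395 m

Rebound u = e ρ_c/ρ_m = 3377 m × 2875/3256 = 2982 m.
Net surface drop = e − u = 3377 m − 2982 m = e (ρ_m − ρ_c)/ρ_m = 395 m.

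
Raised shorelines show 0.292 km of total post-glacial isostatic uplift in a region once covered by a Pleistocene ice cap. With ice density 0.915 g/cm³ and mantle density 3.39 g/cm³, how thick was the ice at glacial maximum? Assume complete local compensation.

1.08 km

u = t ρ_ice/ρ_m → t = u ρ_m/ρ_ice = 0.292 km × 3.39/0.915 = 1.08 km.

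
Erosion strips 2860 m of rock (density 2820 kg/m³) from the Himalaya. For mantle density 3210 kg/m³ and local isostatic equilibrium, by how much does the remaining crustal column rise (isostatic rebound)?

Unloading: uplift u = e ρ_c/ρ_m = 2860 m × 2820/3210 = 2510 m.

2510 m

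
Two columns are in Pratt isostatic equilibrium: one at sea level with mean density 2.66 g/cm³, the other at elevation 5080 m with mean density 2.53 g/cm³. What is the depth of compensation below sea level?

98900 m

ρ_ref D = ρ (D + h) → D (ρ_ref − ρ) = ρ h.
D = ρ h/(ρ_ref − ρ) = 2.53 × 5080 m/(2.66 − 2.53) = 98900 m.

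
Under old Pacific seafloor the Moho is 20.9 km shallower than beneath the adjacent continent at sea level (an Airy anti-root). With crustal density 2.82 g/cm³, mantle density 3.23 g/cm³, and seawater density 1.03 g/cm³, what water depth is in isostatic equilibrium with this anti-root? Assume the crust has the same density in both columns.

4.79 km

Replacing a thickness d of crust by seawater at the top must be balanced by replacing crust with mantle at the base: d (ρ_c − ρ_w) = a (ρ_m − ρ_c).
d = a (ρ_m − ρ_c)/(ρ_c − ρ_w) = 20.9 km × 0.41/1.79 = 4.79 km.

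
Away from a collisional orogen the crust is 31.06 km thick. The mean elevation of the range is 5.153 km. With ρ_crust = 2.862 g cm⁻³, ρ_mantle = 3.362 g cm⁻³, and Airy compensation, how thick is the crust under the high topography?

Root depth r = h ρ_c / (ρ_m − ρ_c) = 5.153 km × 2.862 / 0.5 = 29.5 km.
Total thickness = T + h + r = 31.06 km + 5.153 km + 29.5 km = 65.7 km.

65.7 km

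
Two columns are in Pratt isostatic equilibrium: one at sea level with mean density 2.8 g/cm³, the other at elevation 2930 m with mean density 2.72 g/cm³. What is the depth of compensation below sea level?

ρ_ref D = ρ (D + h) → D (ρ_ref − ρ) = ρ h.
D = ρ h/(ρ_ref − ρ) = 2.72 × 2930 m/(2.8 − 2.72) = 99600 m.

99600 m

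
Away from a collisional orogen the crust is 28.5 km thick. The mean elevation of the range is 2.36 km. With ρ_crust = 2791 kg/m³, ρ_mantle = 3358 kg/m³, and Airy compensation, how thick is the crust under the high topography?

42.5 km

Root depth r = h ρ_c / (ρ_m − ρ_c) = 2.36 km × 2791 / 567 = 11.62 km.
Total thickness = T + h + r = 28.5 km + 2.36 km + 11.62 km = 42.5 km.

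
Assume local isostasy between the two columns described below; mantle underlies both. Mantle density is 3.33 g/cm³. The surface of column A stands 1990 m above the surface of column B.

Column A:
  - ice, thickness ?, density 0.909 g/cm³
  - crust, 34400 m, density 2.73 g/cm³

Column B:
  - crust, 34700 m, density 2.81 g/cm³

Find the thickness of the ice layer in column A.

Take the compensation level at the base of the deeper column (depth z_c below the surface of column A) and equate Σ ρ_i t_i down to z_c; mantle fills any gap and the z_c terms cancel.
Column A: x×0.909 + 34400×2.73 + (z_c − 34400 − x)×3.33
Column B: 1990×0 + 34700×2.81 + (z_c − 1990 − 34700)×3.33
The z_c×3.33 term appears on both sides and cancels. Collect the known terms of each column as K = Σ(ρt)_known − 3.33 × (depth of known layers): K_A = 93912 − 3.33×34400 = −20640; K_B = 97507 − 3.33×(1990 + 34700) = −24670.7.
Balance: K_A − x×(3.33 − 0.909) = K_B, so x = (K_A − K_B)/(3.33 − 0.909) = 4030.7/2.421 = 1660 m.

1660 m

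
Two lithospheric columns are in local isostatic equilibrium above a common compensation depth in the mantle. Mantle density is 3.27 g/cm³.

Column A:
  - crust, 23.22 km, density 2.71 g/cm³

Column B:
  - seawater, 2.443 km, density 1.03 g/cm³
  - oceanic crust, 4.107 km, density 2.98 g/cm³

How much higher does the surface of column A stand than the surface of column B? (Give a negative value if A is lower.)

For any compensation level in the mantle, the mantle terms cancel and isostasy reduces to e = (Σt_A − Σt_B) − (Σ(ρt)_A − Σ(ρt)_B) / ρ_m.
Σt_A = 23.22 km; Σt_B = 6.55 km; Σ(ρt)_A = 62.9262; Σ(ρt)_B = 14.75515 (in km·g/cm³).
e = (23.22 − 6.55) − (62.9262 − 14.75515) / 3.27 = 1.94 km.

1.94 km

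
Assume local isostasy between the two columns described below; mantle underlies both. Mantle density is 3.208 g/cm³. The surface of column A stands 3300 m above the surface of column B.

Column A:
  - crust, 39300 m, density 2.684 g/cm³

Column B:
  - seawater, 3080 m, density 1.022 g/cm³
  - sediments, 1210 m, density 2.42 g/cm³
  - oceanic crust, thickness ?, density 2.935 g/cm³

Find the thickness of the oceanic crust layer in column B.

8500 m

Take the compensation level at the base of the deeper column (depth z_c below the surface of column A) and equate Σ ρ_i t_i down to z_c; mantle fills any gap and the z_c terms cancel.
Column A: 39300×2.684 + (z_c − 39300)×3.208
Column B: 3300×0 + 3080×1.022 + 1210×2.42 + x×2.935 + (z_c − 3300 − 4290 − x)×3.208
The z_c×3.208 term appears on both sides and cancels. Collect the known terms of each column as K = Σ(ρt)_known − 3.208 × (depth of known layers): K_A = 105481.2 − 3.208×39300 = −20593.2; K_B = 6075.96 − 3.208×(3300 + 4290) = −18272.76.
Balance: K_A = K_B − x×(3.208 − 2.935), so x = (K_B − K_A)/(3.208 − 2.935) = 2320.44/0.273 = 8500 m.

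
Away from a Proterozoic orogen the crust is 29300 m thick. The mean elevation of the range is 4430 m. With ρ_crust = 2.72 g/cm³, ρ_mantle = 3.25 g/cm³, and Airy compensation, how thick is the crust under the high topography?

56500 m

Root depth r = h ρ_c / (ρ_m − ρ_c) = 4430 m × 2.72 / 0.53 = 22740 m.
Total thickness = T + h + r = 29300 m + 4430 m + 22740 m = 56500 m.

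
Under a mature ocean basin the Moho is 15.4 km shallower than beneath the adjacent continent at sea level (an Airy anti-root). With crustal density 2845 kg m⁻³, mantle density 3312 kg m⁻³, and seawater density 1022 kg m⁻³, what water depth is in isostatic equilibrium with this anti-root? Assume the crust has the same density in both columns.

3.95 km

Replacing a thickness d of crust by seawater at the top must be balanced by replacing crust with mantle at the base: d (ρ_c − ρ_w) = a (ρ_m − ρ_c).
d = a (ρ_m − ρ_c)/(ρ_c − ρ_w) = 15.4 km × 467/1823 = 3.95 km.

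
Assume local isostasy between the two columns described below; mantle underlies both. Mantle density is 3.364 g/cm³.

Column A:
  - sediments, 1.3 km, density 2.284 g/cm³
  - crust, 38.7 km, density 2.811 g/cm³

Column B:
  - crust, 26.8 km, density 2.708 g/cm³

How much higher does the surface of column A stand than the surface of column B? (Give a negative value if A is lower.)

For any compensation level in the mantle, the mantle terms cancel and isostasy reduces to e = (Σt_A − Σt_B) − (Σ(ρt)_A − Σ(ρt)_B) / ρ_m.
Σt_A = 40 km; Σt_B = 26.8 km; Σ(ρt)_A = 111.7549; Σ(ρt)_B = 72.5744 (in km·g/cm³).
e = (40 − 26.8) − (111.7549 − 72.5744) / 3.364 = 1.55 km.

1.55 km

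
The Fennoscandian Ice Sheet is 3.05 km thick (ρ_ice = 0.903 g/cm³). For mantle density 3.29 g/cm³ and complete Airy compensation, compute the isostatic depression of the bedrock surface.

In Airy isostatic equilibrium: the ice load ρ_ice t is balanced by mantle displaced below, ρ_m s.
s = t ρ_ice / ρ_m = 3.05 km × 0.903/3.29 = 0.837 km.

0.837 km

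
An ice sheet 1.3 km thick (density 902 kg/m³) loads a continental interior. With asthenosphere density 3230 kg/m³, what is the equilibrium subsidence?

Balancing pressure at the compensation depth: the ice load ρ_ice t is balanced by mantle displaced below, ρ_m s.
s = t ρ_ice / ρ_m = 1.3 km × 902/3230 = 0.363 km.

0.363 km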